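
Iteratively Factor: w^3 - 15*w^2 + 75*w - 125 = (w - 5)*(w^2 - 10*w + 25) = (w - 5)^2*(w - 5)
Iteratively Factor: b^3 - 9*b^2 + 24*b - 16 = (b - 4)*(b^2 - 5*b + 4) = (b - 4)*(b - 1)*(b - 4)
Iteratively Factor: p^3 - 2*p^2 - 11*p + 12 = (p - 4)*(p^2 + 2*p - 3) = (p - 4)*(p + 3)*(p - 1)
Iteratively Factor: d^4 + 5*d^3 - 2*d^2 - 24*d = (d + 4)*(d^3 + d^2 - 6*d) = d*(d + 4)*(d^2 + d - 6) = d*(d - 2)*(d + 4)*(d + 3)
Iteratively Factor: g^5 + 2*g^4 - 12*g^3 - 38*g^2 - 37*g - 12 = (g - 4)*(g^4 + 6*g^3 + 12*g^2 + 10*g + 3) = (g - 4)*(g + 1)*(g^3 + 5*g^2 + 7*g + 3) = (g - 4)*(g + 1)^2*(g^2 + 4*g + 3) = (g - 4)*(g + 1)^2*(g + 3)*(g + 1)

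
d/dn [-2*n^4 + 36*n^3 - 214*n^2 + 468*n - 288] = -8*n^3 + 108*n^2 - 428*n + 468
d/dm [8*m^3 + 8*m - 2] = 24*m^2 + 8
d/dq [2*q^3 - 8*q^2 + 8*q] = 6*q^2 - 16*q + 8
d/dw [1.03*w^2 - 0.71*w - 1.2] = 2.06*w - 0.71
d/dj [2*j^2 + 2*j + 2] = 4*j + 2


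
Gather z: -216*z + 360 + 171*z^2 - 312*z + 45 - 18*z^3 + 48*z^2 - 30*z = -18*z^3 + 219*z^2 - 558*z + 405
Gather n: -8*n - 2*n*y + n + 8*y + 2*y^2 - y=n*(-2*y - 7) + 2*y^2 + 7*y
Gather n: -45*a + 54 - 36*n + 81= -45*a - 36*n + 135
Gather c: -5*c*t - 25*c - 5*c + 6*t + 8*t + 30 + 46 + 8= c*(-5*t - 30) + 14*t + 84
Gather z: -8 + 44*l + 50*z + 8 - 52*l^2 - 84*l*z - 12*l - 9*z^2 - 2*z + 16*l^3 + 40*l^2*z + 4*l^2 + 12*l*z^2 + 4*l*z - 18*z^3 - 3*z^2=16*l^3 - 48*l^2 + 32*l - 18*z^3 + z^2*(12*l - 12) + z*(40*l^2 - 80*l + 48)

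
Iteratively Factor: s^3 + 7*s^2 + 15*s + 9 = (s + 3)*(s^2 + 4*s + 3) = (s + 1)*(s + 3)*(s + 3)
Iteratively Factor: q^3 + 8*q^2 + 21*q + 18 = (q + 3)*(q^2 + 5*q + 6) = (q + 2)*(q + 3)*(q + 3)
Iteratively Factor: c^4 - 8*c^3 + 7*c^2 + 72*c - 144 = (c - 3)*(c^3 - 5*c^2 - 8*c + 48) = (c - 4)*(c - 3)*(c^2 - c - 12) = (c - 4)*(c - 3)*(c + 3)*(c - 4)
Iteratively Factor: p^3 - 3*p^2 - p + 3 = (p - 1)*(p^2 - 2*p - 3) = (p - 1)*(p + 1)*(p - 3)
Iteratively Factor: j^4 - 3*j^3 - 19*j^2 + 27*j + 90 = (j - 3)*(j^3 - 19*j - 30) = (j - 3)*(j + 3)*(j^2 - 3*j - 10) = (j - 5)*(j - 3)*(j + 3)*(j + 2)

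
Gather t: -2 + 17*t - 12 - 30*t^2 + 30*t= -30*t^2 + 47*t - 14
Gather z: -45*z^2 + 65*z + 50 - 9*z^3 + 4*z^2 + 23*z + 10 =-9*z^3 - 41*z^2 + 88*z + 60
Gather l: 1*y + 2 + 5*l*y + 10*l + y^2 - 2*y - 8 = l*(5*y + 10) + y^2 - y - 6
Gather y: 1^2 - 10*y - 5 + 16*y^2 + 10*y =16*y^2 - 4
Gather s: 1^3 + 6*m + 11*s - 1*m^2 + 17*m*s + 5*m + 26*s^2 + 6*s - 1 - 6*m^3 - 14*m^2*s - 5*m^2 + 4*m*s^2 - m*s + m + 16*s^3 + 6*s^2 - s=-6*m^3 - 6*m^2 + 12*m + 16*s^3 + s^2*(4*m + 32) + s*(-14*m^2 + 16*m + 16)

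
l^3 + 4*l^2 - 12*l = l*(l - 2)*(l + 6)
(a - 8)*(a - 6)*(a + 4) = a^3 - 10*a^2 - 8*a + 192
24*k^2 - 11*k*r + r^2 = (-8*k + r)*(-3*k + r)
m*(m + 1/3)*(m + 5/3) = m^3 + 2*m^2 + 5*m/9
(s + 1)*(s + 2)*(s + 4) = s^3 + 7*s^2 + 14*s + 8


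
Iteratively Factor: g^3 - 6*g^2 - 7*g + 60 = (g - 4)*(g^2 - 2*g - 15) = (g - 5)*(g - 4)*(g + 3)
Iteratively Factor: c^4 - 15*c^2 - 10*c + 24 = (c + 2)*(c^3 - 2*c^2 - 11*c + 12) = (c + 2)*(c + 3)*(c^2 - 5*c + 4) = (c - 4)*(c + 2)*(c + 3)*(c - 1)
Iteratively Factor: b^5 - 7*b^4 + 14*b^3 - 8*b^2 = (b - 4)*(b^4 - 3*b^3 + 2*b^2) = (b - 4)*(b - 2)*(b^3 - b^2) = b*(b - 4)*(b - 2)*(b^2 - b) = b^2*(b - 4)*(b - 2)*(b - 1)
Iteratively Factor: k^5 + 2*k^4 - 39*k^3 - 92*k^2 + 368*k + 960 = (k + 4)*(k^4 - 2*k^3 - 31*k^2 + 32*k + 240) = (k + 4)^2*(k^3 - 6*k^2 - 7*k + 60) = (k + 3)*(k + 4)^2*(k^2 - 9*k + 20) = (k - 5)*(k + 3)*(k + 4)^2*(k - 4)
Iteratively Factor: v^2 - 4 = (v - 2)*(v + 2)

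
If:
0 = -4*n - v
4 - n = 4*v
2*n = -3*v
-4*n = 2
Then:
No Solution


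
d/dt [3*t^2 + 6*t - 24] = 6*t + 6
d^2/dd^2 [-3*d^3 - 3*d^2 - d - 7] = -18*d - 6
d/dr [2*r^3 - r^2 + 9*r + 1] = 6*r^2 - 2*r + 9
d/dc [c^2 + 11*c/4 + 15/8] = 2*c + 11/4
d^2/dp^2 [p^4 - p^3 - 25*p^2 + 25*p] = 12*p^2 - 6*p - 50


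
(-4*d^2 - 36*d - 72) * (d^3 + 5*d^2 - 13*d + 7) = -4*d^5 - 56*d^4 - 200*d^3 + 80*d^2 + 684*d - 504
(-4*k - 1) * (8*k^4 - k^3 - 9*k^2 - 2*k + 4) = -32*k^5 - 4*k^4 + 37*k^3 + 17*k^2 - 14*k - 4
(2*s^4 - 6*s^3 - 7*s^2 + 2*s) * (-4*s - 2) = -8*s^5 + 20*s^4 + 40*s^3 + 6*s^2 - 4*s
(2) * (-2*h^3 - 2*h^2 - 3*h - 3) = -4*h^3 - 4*h^2 - 6*h - 6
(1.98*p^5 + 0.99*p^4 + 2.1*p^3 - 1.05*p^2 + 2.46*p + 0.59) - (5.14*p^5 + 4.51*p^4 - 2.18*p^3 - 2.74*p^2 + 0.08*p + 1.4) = -3.16*p^5 - 3.52*p^4 + 4.28*p^3 + 1.69*p^2 + 2.38*p - 0.81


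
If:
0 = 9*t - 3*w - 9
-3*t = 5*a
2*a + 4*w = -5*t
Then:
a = -36/79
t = 60/79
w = -57/79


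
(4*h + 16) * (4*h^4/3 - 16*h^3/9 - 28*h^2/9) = 16*h^5/3 + 128*h^4/9 - 368*h^3/9 - 448*h^2/9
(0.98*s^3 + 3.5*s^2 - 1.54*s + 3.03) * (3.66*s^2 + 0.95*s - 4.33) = 3.5868*s^5 + 13.741*s^4 - 6.5548*s^3 - 5.5282*s^2 + 9.5467*s - 13.1199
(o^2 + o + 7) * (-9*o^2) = -9*o^4 - 9*o^3 - 63*o^2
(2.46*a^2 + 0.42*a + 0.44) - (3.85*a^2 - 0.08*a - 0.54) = -1.39*a^2 + 0.5*a + 0.98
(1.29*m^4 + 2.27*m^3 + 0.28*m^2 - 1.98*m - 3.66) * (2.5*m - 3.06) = 3.225*m^5 + 1.7276*m^4 - 6.2462*m^3 - 5.8068*m^2 - 3.0912*m + 11.1996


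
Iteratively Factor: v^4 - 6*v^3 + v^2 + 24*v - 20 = (v - 2)*(v^3 - 4*v^2 - 7*v + 10) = (v - 2)*(v - 1)*(v^2 - 3*v - 10) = (v - 2)*(v - 1)*(v + 2)*(v - 5)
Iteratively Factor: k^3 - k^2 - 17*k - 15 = (k + 1)*(k^2 - 2*k - 15) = (k + 1)*(k + 3)*(k - 5)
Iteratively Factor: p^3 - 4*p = (p)*(p^2 - 4) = p*(p + 2)*(p - 2)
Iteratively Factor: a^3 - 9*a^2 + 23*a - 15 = (a - 3)*(a^2 - 6*a + 5) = (a - 5)*(a - 3)*(a - 1)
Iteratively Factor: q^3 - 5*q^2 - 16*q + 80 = (q - 4)*(q^2 - q - 20) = (q - 4)*(q + 4)*(q - 5)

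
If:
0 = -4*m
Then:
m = 0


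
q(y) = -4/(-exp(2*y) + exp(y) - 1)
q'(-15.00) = 0.00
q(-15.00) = 4.00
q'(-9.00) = 0.00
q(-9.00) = 4.00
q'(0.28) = -4.28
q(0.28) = 2.80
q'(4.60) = -0.00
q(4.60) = 0.00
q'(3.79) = -0.00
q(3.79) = 0.00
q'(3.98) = -0.00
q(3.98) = 0.00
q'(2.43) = -0.07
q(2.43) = 0.03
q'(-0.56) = -0.57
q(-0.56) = 5.30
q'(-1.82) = 0.59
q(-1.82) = 4.63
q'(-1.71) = 0.64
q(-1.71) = 4.70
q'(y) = -4*(2*exp(2*y) - exp(y))/(-exp(2*y) + exp(y) - 1)^2 = (4 - 8*exp(y))*exp(y)/(exp(2*y) - exp(y) + 1)^2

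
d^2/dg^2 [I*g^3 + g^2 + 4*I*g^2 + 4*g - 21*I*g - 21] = 6*I*g + 2 + 8*I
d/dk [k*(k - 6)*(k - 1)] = 3*k^2 - 14*k + 6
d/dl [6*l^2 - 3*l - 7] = 12*l - 3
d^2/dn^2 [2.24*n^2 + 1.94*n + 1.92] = 4.48000000000000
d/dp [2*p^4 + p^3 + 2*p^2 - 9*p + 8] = 8*p^3 + 3*p^2 + 4*p - 9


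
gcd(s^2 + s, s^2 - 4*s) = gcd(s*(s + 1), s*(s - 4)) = s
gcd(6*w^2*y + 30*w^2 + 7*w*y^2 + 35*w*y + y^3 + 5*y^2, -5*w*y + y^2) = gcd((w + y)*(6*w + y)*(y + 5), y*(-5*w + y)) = 1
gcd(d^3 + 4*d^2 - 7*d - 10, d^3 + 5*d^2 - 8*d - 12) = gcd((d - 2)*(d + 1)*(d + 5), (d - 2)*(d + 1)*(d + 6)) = d^2 - d - 2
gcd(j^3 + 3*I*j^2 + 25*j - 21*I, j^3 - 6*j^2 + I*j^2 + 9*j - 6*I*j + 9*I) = 1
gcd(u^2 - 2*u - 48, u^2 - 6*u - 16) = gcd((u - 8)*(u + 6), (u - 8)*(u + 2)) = u - 8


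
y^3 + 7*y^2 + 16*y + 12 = (y + 2)^2*(y + 3)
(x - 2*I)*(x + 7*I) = x^2 + 5*I*x + 14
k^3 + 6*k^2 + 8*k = k*(k + 2)*(k + 4)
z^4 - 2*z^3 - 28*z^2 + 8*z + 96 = (z - 6)*(z - 2)*(z + 2)*(z + 4)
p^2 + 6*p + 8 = (p + 2)*(p + 4)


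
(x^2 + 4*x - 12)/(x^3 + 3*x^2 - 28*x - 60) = (x - 2)/(x^2 - 3*x - 10)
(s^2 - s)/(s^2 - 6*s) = (s - 1)/(s - 6)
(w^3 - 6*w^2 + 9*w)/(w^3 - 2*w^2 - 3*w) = (w - 3)/(w + 1)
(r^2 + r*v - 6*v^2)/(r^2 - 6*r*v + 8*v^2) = (r + 3*v)/(r - 4*v)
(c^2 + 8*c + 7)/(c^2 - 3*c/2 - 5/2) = 2*(c + 7)/(2*c - 5)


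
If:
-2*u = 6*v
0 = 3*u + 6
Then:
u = -2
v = 2/3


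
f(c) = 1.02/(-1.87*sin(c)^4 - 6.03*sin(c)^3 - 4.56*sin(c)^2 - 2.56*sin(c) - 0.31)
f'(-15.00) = -3.06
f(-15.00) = 1.36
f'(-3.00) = -2988.63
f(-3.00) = -43.70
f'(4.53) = -0.23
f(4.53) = 0.57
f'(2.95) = -4.94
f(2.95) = -1.01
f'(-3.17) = -19.34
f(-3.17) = -2.64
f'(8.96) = -1.12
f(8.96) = -0.34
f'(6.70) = 1.40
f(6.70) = -0.40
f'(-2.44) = -3.13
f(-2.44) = 1.38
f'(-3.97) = -0.26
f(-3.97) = -0.13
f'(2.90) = -3.60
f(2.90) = -0.80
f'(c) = 1.02*(7.48*sin(c)^3*cos(c) + 18.09*sin(c)^2*cos(c) + 9.12*sin(c)*cos(c) + 2.56*cos(c))/(-1.87*sin(c)^4 - 6.03*sin(c)^3 - 4.56*sin(c)^2 - 2.56*sin(c) - 0.31)^2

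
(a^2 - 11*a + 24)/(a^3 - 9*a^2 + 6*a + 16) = (a - 3)/(a^2 - a - 2)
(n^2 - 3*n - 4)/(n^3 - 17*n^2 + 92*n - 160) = (n + 1)/(n^2 - 13*n + 40)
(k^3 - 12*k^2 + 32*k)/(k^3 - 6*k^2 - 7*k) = (-k^2 + 12*k - 32)/(-k^2 + 6*k + 7)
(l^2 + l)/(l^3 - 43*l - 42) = l/(l^2 - l - 42)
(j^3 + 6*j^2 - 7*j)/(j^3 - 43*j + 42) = j/(j - 6)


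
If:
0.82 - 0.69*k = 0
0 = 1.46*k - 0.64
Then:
No Solution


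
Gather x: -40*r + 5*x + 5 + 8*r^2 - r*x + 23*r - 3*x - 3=8*r^2 - 17*r + x*(2 - r) + 2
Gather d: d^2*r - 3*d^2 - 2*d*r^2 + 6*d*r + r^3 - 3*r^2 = d^2*(r - 3) + d*(-2*r^2 + 6*r) + r^3 - 3*r^2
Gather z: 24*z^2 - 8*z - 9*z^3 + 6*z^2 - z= -9*z^3 + 30*z^2 - 9*z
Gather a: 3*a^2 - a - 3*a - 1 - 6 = 3*a^2 - 4*a - 7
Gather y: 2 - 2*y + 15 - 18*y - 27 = -20*y - 10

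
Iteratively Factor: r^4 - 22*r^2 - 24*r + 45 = (r - 5)*(r^3 + 5*r^2 + 3*r - 9) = (r - 5)*(r + 3)*(r^2 + 2*r - 3) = (r - 5)*(r + 3)^2*(r - 1)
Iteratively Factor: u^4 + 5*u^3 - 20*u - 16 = (u - 2)*(u^3 + 7*u^2 + 14*u + 8) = (u - 2)*(u + 1)*(u^2 + 6*u + 8) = (u - 2)*(u + 1)*(u + 2)*(u + 4)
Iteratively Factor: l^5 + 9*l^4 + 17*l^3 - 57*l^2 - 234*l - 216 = (l + 3)*(l^4 + 6*l^3 - l^2 - 54*l - 72) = (l - 3)*(l + 3)*(l^3 + 9*l^2 + 26*l + 24) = (l - 3)*(l + 2)*(l + 3)*(l^2 + 7*l + 12) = (l - 3)*(l + 2)*(l + 3)*(l + 4)*(l + 3)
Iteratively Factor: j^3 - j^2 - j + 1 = (j - 1)*(j^2 - 1) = (j - 1)*(j + 1)*(j - 1)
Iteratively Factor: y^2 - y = (y)*(y - 1)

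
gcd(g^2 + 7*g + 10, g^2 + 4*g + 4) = g + 2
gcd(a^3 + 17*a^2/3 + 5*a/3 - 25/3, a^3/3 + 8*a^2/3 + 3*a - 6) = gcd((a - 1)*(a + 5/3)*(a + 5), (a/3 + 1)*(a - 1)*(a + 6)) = a - 1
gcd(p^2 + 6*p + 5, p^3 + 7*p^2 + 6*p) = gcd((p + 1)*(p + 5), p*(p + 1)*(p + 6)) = p + 1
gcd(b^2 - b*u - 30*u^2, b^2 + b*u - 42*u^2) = -b + 6*u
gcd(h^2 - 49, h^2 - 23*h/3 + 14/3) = h - 7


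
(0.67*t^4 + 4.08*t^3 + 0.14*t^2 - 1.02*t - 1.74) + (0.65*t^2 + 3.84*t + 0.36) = 0.67*t^4 + 4.08*t^3 + 0.79*t^2 + 2.82*t - 1.38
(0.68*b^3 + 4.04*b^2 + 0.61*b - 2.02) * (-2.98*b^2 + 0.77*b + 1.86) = -2.0264*b^5 - 11.5156*b^4 + 2.5578*b^3 + 14.0037*b^2 - 0.4208*b - 3.7572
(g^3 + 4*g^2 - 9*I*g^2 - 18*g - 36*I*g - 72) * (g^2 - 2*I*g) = g^5 + 4*g^4 - 11*I*g^4 - 36*g^3 - 44*I*g^3 - 144*g^2 + 36*I*g^2 + 144*I*g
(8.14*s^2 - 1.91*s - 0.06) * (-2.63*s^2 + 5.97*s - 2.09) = -21.4082*s^4 + 53.6191*s^3 - 28.2575*s^2 + 3.6337*s + 0.1254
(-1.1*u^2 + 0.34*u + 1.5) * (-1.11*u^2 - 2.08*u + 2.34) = 1.221*u^4 + 1.9106*u^3 - 4.9462*u^2 - 2.3244*u + 3.51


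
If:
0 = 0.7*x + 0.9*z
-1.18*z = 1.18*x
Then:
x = 0.00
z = 0.00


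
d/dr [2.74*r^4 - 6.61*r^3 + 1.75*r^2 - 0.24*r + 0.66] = 10.96*r^3 - 19.83*r^2 + 3.5*r - 0.24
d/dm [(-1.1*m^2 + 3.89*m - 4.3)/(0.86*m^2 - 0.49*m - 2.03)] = (-2.8064*m^2 + 11.862*m - 10.0037)/(0.7396*m^4 - 0.8428*m^3 - 3.2515*m^2 + 1.9894*m + 4.1209)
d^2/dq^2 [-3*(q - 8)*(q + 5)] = -6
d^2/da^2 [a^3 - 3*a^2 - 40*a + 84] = 6*a - 6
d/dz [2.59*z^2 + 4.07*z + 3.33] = 5.18*z + 4.07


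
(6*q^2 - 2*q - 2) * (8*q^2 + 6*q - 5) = 48*q^4 + 20*q^3 - 58*q^2 - 2*q + 10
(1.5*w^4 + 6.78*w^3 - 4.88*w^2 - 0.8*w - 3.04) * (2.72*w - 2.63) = 4.08*w^5 + 14.4966*w^4 - 31.105*w^3 + 10.6584*w^2 - 6.1648*w + 7.9952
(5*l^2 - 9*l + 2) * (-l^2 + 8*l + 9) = -5*l^4 + 49*l^3 - 29*l^2 - 65*l + 18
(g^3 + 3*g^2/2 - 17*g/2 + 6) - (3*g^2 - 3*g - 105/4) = g^3 - 3*g^2/2 - 11*g/2 + 129/4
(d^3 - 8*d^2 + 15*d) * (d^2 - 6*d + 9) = d^5 - 14*d^4 + 72*d^3 - 162*d^2 + 135*d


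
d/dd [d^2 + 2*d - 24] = 2*d + 2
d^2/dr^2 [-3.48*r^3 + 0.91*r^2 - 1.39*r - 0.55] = 1.82 - 20.88*r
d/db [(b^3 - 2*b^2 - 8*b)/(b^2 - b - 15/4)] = 4*(4*b^4 - 8*b^3 - 5*b^2 + 60*b + 120)/(16*b^4 - 32*b^3 - 104*b^2 + 120*b + 225)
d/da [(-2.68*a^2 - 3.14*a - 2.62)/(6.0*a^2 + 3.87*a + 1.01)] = (8.4684*a^2 + 26.0264*a + 6.968)/(36.0*a^4 + 46.44*a^3 + 27.0969*a^2 + 7.8174*a + 1.0201)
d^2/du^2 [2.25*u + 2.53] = 0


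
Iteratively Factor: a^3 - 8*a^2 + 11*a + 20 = (a + 1)*(a^2 - 9*a + 20) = (a - 5)*(a + 1)*(a - 4)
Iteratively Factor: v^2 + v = (v)*(v + 1)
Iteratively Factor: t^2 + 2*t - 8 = (t + 4)*(t - 2)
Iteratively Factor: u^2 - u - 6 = (u + 2)*(u - 3)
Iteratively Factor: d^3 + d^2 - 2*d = (d + 2)*(d^2 - d) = d*(d + 2)*(d - 1)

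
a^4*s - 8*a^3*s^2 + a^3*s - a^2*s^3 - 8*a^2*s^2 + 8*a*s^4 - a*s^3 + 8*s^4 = (a - 8*s)*(a - s)*(a + s)*(a*s + s)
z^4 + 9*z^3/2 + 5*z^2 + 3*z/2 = z*(z + 1/2)*(z + 1)*(z + 3)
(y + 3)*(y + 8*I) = y^2 + 3*y + 8*I*y + 24*I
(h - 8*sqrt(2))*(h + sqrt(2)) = h^2 - 7*sqrt(2)*h - 16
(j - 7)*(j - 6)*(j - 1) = j^3 - 14*j^2 + 55*j - 42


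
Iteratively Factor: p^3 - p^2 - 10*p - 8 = (p + 2)*(p^2 - 3*p - 4) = (p + 1)*(p + 2)*(p - 4)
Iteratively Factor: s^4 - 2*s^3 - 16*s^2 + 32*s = (s - 4)*(s^3 + 2*s^2 - 8*s) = (s - 4)*(s + 4)*(s^2 - 2*s) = s*(s - 4)*(s + 4)*(s - 2)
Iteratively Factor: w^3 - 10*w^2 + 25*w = (w - 5)*(w^2 - 5*w) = (w - 5)^2*(w)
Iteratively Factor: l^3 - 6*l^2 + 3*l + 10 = (l - 5)*(l^2 - l - 2) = (l - 5)*(l - 2)*(l + 1)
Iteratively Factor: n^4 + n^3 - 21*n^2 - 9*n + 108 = (n + 4)*(n^3 - 3*n^2 - 9*n + 27) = (n - 3)*(n + 4)*(n^2 - 9) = (n - 3)^2*(n + 4)*(n + 3)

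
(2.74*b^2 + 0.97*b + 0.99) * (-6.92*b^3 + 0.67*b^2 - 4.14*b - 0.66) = -18.9608*b^5 - 4.8766*b^4 - 17.5445*b^3 - 5.1609*b^2 - 4.7388*b - 0.6534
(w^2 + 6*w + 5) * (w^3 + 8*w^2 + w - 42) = w^5 + 14*w^4 + 54*w^3 + 4*w^2 - 247*w - 210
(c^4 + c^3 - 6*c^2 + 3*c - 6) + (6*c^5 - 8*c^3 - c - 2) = 6*c^5 + c^4 - 7*c^3 - 6*c^2 + 2*c - 8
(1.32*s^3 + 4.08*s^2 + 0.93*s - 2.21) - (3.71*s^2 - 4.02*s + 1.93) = 1.32*s^3 + 0.37*s^2 + 4.95*s - 4.14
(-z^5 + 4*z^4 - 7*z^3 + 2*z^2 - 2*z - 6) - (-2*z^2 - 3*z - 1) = -z^5 + 4*z^4 - 7*z^3 + 4*z^2 + z - 5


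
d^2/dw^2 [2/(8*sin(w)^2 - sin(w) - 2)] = 2*(256*sin(w)^4 - 24*sin(w)^3 - 319*sin(w)^2 + 46*sin(w) - 34)/(-8*sin(w)^2 + sin(w) + 2)^3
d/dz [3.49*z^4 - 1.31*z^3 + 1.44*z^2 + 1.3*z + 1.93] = 13.96*z^3 - 3.93*z^2 + 2.88*z + 1.3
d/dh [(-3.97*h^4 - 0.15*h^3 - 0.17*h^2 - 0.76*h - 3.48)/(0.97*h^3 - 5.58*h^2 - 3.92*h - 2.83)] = (-3.8509*h^6 + 44.3052*h^5 + 47.6891*h^4 + 47.5908*h^3 + 7.8259*h^2 - 37.8746*h - 11.4908)/(0.9409*h^6 - 10.8252*h^5 + 23.5316*h^4 + 38.257*h^3 + 46.9492*h^2 + 22.1872*h + 8.0089)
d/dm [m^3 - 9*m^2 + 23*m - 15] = 3*m^2 - 18*m + 23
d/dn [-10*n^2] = -20*n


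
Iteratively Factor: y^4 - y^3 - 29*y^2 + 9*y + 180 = (y - 3)*(y^3 + 2*y^2 - 23*y - 60) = (y - 5)*(y - 3)*(y^2 + 7*y + 12) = (y - 5)*(y - 3)*(y + 3)*(y + 4)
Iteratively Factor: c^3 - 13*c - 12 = (c + 1)*(c^2 - c - 12) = (c - 4)*(c + 1)*(c + 3)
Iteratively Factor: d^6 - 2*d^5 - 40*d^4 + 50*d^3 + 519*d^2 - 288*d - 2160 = (d - 4)*(d^5 + 2*d^4 - 32*d^3 - 78*d^2 + 207*d + 540) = (d - 4)*(d + 3)*(d^4 - d^3 - 29*d^2 + 9*d + 180) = (d - 4)*(d - 3)*(d + 3)*(d^3 + 2*d^2 - 23*d - 60) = (d - 5)*(d - 4)*(d - 3)*(d + 3)*(d^2 + 7*d + 12) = (d - 5)*(d - 4)*(d - 3)*(d + 3)^2*(d + 4)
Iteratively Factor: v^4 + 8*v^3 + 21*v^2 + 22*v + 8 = (v + 1)*(v^3 + 7*v^2 + 14*v + 8) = (v + 1)*(v + 2)*(v^2 + 5*v + 4) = (v + 1)*(v + 2)*(v + 4)*(v + 1)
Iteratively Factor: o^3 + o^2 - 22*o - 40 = (o - 5)*(o^2 + 6*o + 8) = (o - 5)*(o + 2)*(o + 4)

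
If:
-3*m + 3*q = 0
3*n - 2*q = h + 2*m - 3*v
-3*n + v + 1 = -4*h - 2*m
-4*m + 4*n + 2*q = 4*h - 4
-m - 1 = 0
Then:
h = -11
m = -1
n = -25/2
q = -1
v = 15/2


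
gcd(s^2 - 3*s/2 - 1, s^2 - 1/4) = s + 1/2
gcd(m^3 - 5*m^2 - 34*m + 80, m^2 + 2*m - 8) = m - 2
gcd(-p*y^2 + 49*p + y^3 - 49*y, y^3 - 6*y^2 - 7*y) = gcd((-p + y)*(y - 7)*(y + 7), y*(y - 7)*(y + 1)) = y - 7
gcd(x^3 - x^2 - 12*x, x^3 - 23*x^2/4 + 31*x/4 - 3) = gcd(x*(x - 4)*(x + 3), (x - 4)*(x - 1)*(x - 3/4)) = x - 4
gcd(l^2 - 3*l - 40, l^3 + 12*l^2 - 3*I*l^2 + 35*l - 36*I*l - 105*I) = l + 5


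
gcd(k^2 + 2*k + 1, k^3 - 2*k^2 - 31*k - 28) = k + 1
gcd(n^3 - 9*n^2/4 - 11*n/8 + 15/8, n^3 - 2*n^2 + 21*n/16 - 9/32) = n - 3/4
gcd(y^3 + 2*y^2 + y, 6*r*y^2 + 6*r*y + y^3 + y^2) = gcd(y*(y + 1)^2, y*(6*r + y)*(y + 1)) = y^2 + y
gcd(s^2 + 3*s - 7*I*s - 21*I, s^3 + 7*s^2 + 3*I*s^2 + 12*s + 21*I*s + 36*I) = s + 3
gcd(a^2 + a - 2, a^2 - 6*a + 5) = a - 1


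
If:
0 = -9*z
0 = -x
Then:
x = 0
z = 0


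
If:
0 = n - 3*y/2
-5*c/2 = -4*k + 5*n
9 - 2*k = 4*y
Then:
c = 36/5 - 31*y/5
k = 9/2 - 2*y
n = 3*y/2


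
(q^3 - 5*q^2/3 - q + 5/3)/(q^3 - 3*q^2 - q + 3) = (q - 5/3)/(q - 3)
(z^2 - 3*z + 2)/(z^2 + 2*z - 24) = (z^2 - 3*z + 2)/(z^2 + 2*z - 24)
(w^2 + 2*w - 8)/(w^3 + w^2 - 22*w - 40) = (w - 2)/(w^2 - 3*w - 10)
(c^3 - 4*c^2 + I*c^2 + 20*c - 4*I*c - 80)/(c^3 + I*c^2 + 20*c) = (c - 4)/c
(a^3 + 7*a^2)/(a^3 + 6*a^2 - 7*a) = a/(a - 1)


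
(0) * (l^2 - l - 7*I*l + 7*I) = 0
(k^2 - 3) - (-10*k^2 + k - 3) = 11*k^2 - k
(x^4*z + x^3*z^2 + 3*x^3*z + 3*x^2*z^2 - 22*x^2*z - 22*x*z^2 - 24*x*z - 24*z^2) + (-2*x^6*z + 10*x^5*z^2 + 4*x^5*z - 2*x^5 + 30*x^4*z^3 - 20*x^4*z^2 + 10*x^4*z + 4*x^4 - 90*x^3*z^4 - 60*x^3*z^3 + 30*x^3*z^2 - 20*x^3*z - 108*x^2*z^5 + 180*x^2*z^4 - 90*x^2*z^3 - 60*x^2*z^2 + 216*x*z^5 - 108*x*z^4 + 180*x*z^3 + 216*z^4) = -2*x^6*z + 10*x^5*z^2 + 4*x^5*z - 2*x^5 + 30*x^4*z^3 - 20*x^4*z^2 + 11*x^4*z + 4*x^4 - 90*x^3*z^4 - 60*x^3*z^3 + 31*x^3*z^2 - 17*x^3*z - 108*x^2*z^5 + 180*x^2*z^4 - 90*x^2*z^3 - 57*x^2*z^2 - 22*x^2*z + 216*x*z^5 - 108*x*z^4 + 180*x*z^3 - 22*x*z^2 - 24*x*z + 216*z^4 - 24*z^2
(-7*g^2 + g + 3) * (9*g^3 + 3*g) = -63*g^5 + 9*g^4 + 6*g^3 + 3*g^2 + 9*g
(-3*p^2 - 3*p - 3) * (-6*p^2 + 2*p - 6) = 18*p^4 + 12*p^3 + 30*p^2 + 12*p + 18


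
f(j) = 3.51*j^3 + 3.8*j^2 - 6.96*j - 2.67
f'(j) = 10.53*j^2 + 7.6*j - 6.96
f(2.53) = 60.89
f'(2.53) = 79.67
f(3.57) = 180.62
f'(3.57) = 154.38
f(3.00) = 105.42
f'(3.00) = 110.61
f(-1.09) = 4.89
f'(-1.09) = -2.73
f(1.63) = 11.28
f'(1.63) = 33.41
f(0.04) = -2.94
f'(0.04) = -6.64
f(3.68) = 198.10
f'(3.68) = 163.61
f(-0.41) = 0.58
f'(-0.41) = -8.31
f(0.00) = -2.67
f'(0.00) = -6.96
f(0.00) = -2.67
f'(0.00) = -6.96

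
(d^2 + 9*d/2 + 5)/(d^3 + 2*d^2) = (d + 5/2)/d^2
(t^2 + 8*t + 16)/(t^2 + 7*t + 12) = (t + 4)/(t + 3)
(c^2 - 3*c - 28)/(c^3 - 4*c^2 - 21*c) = (c + 4)/(c*(c + 3))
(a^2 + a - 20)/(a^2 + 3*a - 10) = (a - 4)/(a - 2)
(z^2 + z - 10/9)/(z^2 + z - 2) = (z^2 + z - 10/9)/(z^2 + z - 2)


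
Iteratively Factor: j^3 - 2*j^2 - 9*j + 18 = (j + 3)*(j^2 - 5*j + 6) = (j - 2)*(j + 3)*(j - 3)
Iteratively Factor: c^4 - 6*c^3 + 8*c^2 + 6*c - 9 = (c - 3)*(c^3 - 3*c^2 - c + 3) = (c - 3)*(c - 1)*(c^2 - 2*c - 3) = (c - 3)*(c - 1)*(c + 1)*(c - 3)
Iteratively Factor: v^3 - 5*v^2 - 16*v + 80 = (v - 4)*(v^2 - v - 20) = (v - 4)*(v + 4)*(v - 5)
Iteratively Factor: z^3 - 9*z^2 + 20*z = (z - 4)*(z^2 - 5*z) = (z - 5)*(z - 4)*(z)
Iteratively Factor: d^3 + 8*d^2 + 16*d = (d + 4)*(d^2 + 4*d) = d*(d + 4)*(d + 4)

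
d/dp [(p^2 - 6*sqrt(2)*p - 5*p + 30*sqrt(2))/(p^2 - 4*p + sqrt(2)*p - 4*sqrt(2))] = (p^2 + 7*sqrt(2)*p^2 - 68*sqrt(2)*p - 12 + 140*sqrt(2))/(p^4 - 8*p^3 + 2*sqrt(2)*p^3 - 16*sqrt(2)*p^2 + 18*p^2 - 16*p + 32*sqrt(2)*p + 32)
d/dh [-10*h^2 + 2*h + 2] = 2 - 20*h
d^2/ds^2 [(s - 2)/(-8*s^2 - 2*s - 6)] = (-(s - 2)*(8*s + 1)^2 + (12*s - 7)*(4*s^2 + s + 3))/(4*s^2 + s + 3)^3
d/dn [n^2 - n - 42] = 2*n - 1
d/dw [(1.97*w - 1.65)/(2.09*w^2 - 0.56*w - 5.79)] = (-4.1173*w^2 + 6.897*w - 12.3303)/(4.3681*w^4 - 2.3408*w^3 - 23.8886*w^2 + 6.4848*w + 33.5241)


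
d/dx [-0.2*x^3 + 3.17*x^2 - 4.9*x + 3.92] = -0.6*x^2 + 6.34*x - 4.9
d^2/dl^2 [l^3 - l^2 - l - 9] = 6*l - 2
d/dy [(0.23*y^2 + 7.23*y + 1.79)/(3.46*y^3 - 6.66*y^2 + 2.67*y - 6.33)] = (-0.7958*y^4 - 50.0316*y^3 + 30.1857*y^2 + 20.931*y - 50.5452)/(11.9716*y^6 - 46.0872*y^5 + 62.832*y^4 - 79.368*y^3 + 91.4445*y^2 - 33.8022*y + 40.0689)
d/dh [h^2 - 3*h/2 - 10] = 2*h - 3/2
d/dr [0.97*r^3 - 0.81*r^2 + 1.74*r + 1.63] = 2.91*r^2 - 1.62*r + 1.74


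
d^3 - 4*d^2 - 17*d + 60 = (d - 5)*(d - 3)*(d + 4)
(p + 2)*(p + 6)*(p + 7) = p^3 + 15*p^2 + 68*p + 84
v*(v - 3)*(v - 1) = v^3 - 4*v^2 + 3*v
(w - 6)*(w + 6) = w^2 - 36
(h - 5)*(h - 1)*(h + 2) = h^3 - 4*h^2 - 7*h + 10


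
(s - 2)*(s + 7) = s^2 + 5*s - 14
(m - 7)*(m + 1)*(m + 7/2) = m^3 - 5*m^2/2 - 28*m - 49/2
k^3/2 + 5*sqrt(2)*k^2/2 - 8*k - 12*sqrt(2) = (k/2 + sqrt(2)/2)*(k - 2*sqrt(2))*(k + 6*sqrt(2))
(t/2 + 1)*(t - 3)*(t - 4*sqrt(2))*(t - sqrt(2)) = t^4/2 - 5*sqrt(2)*t^3/2 - t^3/2 + t^2 + 5*sqrt(2)*t^2/2 - 4*t + 15*sqrt(2)*t - 24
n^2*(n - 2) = n^3 - 2*n^2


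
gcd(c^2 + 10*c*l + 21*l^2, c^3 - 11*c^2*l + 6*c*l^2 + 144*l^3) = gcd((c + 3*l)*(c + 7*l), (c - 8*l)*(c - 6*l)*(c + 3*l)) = c + 3*l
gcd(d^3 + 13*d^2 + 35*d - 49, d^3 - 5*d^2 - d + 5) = d - 1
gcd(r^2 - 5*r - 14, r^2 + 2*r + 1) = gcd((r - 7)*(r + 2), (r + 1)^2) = 1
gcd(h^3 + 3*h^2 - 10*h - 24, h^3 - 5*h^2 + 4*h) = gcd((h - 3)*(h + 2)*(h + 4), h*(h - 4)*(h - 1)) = 1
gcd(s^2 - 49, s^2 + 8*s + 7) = s + 7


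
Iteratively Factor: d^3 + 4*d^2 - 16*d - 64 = (d - 4)*(d^2 + 8*d + 16) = (d - 4)*(d + 4)*(d + 4)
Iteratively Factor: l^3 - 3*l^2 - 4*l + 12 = (l - 3)*(l^2 - 4) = (l - 3)*(l + 2)*(l - 2)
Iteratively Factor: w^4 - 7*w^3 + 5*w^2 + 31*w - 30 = (w + 2)*(w^3 - 9*w^2 + 23*w - 15) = (w - 3)*(w + 2)*(w^2 - 6*w + 5) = (w - 3)*(w - 1)*(w + 2)*(w - 5)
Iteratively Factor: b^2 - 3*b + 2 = (b - 2)*(b - 1)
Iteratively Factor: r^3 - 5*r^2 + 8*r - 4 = (r - 2)*(r^2 - 3*r + 2) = (r - 2)*(r - 1)*(r - 2)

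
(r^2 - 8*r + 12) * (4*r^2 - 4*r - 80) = 4*r^4 - 36*r^3 + 592*r - 960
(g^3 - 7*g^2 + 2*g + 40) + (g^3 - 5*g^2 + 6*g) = 2*g^3 - 12*g^2 + 8*g + 40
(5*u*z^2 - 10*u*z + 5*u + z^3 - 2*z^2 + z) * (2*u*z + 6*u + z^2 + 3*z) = 10*u^2*z^3 + 10*u^2*z^2 - 50*u^2*z + 30*u^2 + 7*u*z^4 + 7*u*z^3 - 35*u*z^2 + 21*u*z + z^5 + z^4 - 5*z^3 + 3*z^2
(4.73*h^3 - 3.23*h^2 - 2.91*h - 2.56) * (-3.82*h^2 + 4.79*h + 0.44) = -18.0686*h^5 + 34.9953*h^4 - 2.2743*h^3 - 5.5809*h^2 - 13.5428*h - 1.1264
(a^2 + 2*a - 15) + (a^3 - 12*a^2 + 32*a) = a^3 - 11*a^2 + 34*a - 15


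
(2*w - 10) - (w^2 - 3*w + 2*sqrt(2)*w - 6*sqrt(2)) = -w^2 - 2*sqrt(2)*w + 5*w - 10 + 6*sqrt(2)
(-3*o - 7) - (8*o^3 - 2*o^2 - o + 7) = -8*o^3 + 2*o^2 - 2*o - 14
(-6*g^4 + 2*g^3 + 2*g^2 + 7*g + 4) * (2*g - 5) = -12*g^5 + 34*g^4 - 6*g^3 + 4*g^2 - 27*g - 20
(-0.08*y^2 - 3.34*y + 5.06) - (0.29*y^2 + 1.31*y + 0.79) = -0.37*y^2 - 4.65*y + 4.27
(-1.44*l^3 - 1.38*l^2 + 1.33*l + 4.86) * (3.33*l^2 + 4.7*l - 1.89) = -4.7952*l^5 - 11.3634*l^4 + 0.6645*l^3 + 25.043*l^2 + 20.3283*l - 9.1854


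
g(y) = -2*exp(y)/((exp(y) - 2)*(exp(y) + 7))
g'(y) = -2*exp(y)/((exp(y) - 2)*(exp(y) + 7)) + 2*exp(2*y)/((exp(y) - 2)*(exp(y) + 7)^2) + 2*exp(2*y)/((exp(y) - 2)^2*(exp(y) + 7))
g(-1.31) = 0.04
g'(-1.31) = 0.05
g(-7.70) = 0.00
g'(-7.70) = 0.00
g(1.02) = -0.73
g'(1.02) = 2.11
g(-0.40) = 0.13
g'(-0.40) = 0.19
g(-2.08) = 0.02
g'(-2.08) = 0.02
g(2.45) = -0.13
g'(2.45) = 0.11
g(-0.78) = 0.08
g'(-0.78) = 0.10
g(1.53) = -0.30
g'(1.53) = 0.35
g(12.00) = 0.00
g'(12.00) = 0.00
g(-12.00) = 0.00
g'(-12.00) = 0.00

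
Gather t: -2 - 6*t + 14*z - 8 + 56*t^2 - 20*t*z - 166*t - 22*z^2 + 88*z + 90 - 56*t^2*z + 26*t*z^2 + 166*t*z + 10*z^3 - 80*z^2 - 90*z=t^2*(56 - 56*z) + t*(26*z^2 + 146*z - 172) + 10*z^3 - 102*z^2 + 12*z + 80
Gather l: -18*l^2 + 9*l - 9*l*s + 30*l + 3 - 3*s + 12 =-18*l^2 + l*(39 - 9*s) - 3*s + 15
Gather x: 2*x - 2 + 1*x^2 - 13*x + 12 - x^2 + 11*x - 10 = 0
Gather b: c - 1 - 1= c - 2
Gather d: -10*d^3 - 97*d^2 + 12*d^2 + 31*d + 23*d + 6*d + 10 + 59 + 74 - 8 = -10*d^3 - 85*d^2 + 60*d + 135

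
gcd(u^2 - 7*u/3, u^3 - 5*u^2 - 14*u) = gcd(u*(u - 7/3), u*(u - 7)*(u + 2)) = u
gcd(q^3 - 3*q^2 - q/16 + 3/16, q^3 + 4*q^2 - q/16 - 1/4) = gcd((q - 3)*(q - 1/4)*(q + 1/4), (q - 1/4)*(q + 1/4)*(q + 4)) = q^2 - 1/16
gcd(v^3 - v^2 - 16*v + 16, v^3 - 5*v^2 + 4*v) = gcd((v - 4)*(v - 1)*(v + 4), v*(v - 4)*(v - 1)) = v^2 - 5*v + 4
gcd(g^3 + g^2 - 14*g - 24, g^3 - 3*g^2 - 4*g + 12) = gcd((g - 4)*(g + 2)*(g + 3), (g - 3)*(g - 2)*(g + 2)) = g + 2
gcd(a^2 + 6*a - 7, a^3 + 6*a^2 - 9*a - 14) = a + 7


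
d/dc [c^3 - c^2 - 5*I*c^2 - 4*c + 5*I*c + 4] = 3*c^2 - 2*c - 10*I*c - 4 + 5*I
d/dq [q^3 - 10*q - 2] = 3*q^2 - 10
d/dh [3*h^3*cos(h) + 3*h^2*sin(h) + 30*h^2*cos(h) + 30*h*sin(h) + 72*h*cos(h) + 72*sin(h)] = -3*h^3*sin(h) - 30*h^2*sin(h) + 12*h^2*cos(h) - 66*h*sin(h) + 90*h*cos(h) + 30*sin(h) + 144*cos(h)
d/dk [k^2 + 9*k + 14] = 2*k + 9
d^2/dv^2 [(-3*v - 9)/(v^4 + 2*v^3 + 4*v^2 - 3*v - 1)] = 6*(-(v + 3)*(4*v^3 + 6*v^2 + 8*v - 3)^2 + (4*v^3 + 6*v^2 + 8*v + 2*(v + 3)*(3*v^2 + 3*v + 2) - 3)*(v^4 + 2*v^3 + 4*v^2 - 3*v - 1))/(v^4 + 2*v^3 + 4*v^2 - 3*v - 1)^3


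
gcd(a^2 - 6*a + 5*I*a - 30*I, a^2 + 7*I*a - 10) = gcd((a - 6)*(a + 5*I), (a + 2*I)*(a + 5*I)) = a + 5*I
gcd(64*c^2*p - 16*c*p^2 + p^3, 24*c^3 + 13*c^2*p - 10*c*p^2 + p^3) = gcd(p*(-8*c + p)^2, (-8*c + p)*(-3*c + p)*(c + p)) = -8*c + p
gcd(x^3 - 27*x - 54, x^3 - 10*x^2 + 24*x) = x - 6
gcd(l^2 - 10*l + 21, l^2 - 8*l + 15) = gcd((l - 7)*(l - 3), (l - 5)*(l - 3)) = l - 3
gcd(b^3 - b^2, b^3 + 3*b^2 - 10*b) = b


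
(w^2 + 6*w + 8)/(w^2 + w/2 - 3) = 2*(w + 4)/(2*w - 3)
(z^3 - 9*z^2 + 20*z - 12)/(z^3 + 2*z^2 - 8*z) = (z^2 - 7*z + 6)/(z*(z + 4))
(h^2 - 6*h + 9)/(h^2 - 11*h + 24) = (h - 3)/(h - 8)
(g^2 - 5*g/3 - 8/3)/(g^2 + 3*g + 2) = (g - 8/3)/(g + 2)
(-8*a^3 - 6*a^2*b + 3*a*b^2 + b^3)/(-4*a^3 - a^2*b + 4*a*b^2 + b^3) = (2*a - b)/(a - b)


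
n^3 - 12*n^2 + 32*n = n*(n - 8)*(n - 4)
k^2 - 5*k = k*(k - 5)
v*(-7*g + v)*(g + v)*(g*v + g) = -7*g^3*v^2 - 7*g^3*v - 6*g^2*v^3 - 6*g^2*v^2 + g*v^4 + g*v^3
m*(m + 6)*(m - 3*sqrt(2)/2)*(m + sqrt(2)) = m^4 - sqrt(2)*m^3/2 + 6*m^3 - 3*sqrt(2)*m^2 - 3*m^2 - 18*m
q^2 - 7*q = q*(q - 7)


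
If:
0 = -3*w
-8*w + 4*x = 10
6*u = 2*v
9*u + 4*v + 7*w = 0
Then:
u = 0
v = 0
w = 0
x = 5/2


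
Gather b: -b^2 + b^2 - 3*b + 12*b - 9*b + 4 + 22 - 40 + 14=0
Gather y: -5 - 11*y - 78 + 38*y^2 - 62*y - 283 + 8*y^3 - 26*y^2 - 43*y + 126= 8*y^3 + 12*y^2 - 116*y - 240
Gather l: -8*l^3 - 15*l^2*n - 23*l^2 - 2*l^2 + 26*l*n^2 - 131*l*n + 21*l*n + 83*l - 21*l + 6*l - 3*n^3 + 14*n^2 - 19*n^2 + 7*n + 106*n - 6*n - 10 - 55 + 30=-8*l^3 + l^2*(-15*n - 25) + l*(26*n^2 - 110*n + 68) - 3*n^3 - 5*n^2 + 107*n - 35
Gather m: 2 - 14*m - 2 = -14*m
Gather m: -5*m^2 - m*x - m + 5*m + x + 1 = -5*m^2 + m*(4 - x) + x + 1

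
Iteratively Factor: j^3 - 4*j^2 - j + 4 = (j + 1)*(j^2 - 5*j + 4) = (j - 1)*(j + 1)*(j - 4)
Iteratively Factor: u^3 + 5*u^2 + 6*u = (u + 2)*(u^2 + 3*u) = u*(u + 2)*(u + 3)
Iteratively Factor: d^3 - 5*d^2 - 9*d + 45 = (d - 5)*(d^2 - 9) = (d - 5)*(d + 3)*(d - 3)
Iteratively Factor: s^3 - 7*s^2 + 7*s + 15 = (s - 5)*(s^2 - 2*s - 3) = (s - 5)*(s - 3)*(s + 1)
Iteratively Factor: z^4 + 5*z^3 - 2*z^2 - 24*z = (z - 2)*(z^3 + 7*z^2 + 12*z) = z*(z - 2)*(z^2 + 7*z + 12) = z*(z - 2)*(z + 3)*(z + 4)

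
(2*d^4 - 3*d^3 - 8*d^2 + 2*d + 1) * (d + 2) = 2*d^5 + d^4 - 14*d^3 - 14*d^2 + 5*d + 2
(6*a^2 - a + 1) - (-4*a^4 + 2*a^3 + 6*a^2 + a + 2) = 4*a^4 - 2*a^3 - 2*a - 1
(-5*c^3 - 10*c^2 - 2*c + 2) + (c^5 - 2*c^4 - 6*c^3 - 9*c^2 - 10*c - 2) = c^5 - 2*c^4 - 11*c^3 - 19*c^2 - 12*c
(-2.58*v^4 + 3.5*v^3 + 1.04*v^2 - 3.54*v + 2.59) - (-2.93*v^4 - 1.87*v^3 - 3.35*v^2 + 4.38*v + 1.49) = 0.35*v^4 + 5.37*v^3 + 4.39*v^2 - 7.92*v + 1.1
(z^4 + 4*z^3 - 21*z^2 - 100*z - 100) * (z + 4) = z^5 + 8*z^4 - 5*z^3 - 184*z^2 - 500*z - 400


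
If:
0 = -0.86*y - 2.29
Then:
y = -2.66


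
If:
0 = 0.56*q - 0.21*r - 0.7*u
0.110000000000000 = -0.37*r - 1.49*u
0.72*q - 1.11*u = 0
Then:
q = -0.10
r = -0.05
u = -0.06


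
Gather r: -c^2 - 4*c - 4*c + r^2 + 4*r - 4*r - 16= -c^2 - 8*c + r^2 - 16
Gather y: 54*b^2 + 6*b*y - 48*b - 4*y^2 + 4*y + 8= 54*b^2 - 48*b - 4*y^2 + y*(6*b + 4) + 8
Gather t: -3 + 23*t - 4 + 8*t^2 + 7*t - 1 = 8*t^2 + 30*t - 8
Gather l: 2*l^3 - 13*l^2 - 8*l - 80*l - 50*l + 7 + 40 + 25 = 2*l^3 - 13*l^2 - 138*l + 72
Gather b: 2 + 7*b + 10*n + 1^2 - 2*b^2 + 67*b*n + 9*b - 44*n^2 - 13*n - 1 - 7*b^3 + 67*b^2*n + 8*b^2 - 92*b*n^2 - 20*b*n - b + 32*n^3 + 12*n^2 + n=-7*b^3 + b^2*(67*n + 6) + b*(-92*n^2 + 47*n + 15) + 32*n^3 - 32*n^2 - 2*n + 2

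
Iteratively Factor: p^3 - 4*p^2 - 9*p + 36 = (p - 4)*(p^2 - 9) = (p - 4)*(p + 3)*(p - 3)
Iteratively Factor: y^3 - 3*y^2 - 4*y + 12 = (y + 2)*(y^2 - 5*y + 6) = (y - 2)*(y + 2)*(y - 3)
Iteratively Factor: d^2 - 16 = (d - 4)*(d + 4)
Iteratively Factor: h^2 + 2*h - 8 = (h + 4)*(h - 2)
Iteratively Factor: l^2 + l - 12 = (l - 3)*(l + 4)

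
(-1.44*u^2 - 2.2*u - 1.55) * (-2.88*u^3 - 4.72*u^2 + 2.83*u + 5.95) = 4.1472*u^5 + 13.1328*u^4 + 10.7728*u^3 - 7.478*u^2 - 17.4765*u - 9.2225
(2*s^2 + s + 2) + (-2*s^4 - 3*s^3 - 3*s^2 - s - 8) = -2*s^4 - 3*s^3 - s^2 - 6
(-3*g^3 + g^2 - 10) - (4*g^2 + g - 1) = -3*g^3 - 3*g^2 - g - 9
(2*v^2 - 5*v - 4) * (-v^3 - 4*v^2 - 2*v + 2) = -2*v^5 - 3*v^4 + 20*v^3 + 30*v^2 - 2*v - 8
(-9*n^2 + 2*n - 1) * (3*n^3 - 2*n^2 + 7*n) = -27*n^5 + 24*n^4 - 70*n^3 + 16*n^2 - 7*n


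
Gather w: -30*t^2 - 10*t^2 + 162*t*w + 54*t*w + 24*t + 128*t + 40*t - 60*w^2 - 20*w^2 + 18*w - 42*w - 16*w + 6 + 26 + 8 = -40*t^2 + 192*t - 80*w^2 + w*(216*t - 40) + 40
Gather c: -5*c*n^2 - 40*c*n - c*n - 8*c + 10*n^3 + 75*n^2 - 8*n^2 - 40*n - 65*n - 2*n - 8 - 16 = c*(-5*n^2 - 41*n - 8) + 10*n^3 + 67*n^2 - 107*n - 24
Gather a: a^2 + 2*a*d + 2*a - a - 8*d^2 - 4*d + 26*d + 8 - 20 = a^2 + a*(2*d + 1) - 8*d^2 + 22*d - 12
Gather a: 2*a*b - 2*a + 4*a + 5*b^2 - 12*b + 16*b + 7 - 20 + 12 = a*(2*b + 2) + 5*b^2 + 4*b - 1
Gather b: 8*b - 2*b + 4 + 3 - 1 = 6*b + 6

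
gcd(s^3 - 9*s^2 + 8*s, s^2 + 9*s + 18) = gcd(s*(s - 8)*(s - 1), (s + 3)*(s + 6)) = 1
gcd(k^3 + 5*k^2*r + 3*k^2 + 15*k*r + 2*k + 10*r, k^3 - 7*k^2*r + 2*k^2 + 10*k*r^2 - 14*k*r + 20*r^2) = k + 2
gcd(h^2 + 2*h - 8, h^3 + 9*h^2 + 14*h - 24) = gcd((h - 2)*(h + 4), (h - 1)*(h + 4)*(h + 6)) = h + 4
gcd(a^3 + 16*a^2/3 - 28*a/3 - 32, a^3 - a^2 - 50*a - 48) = a + 6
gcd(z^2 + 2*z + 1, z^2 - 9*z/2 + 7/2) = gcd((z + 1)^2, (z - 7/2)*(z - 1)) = 1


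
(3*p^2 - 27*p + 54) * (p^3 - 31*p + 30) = 3*p^5 - 27*p^4 - 39*p^3 + 927*p^2 - 2484*p + 1620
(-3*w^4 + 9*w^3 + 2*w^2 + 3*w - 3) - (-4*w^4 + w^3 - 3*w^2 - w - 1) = w^4 + 8*w^3 + 5*w^2 + 4*w - 2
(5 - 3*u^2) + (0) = 5 - 3*u^2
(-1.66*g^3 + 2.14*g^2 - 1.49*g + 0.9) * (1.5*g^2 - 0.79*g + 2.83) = -2.49*g^5 + 4.5214*g^4 - 8.6234*g^3 + 8.5833*g^2 - 4.9277*g + 2.547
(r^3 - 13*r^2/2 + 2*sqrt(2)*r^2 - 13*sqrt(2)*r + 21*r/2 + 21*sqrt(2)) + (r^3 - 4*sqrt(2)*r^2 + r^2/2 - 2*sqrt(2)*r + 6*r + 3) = 2*r^3 - 6*r^2 - 2*sqrt(2)*r^2 - 15*sqrt(2)*r + 33*r/2 + 3 + 21*sqrt(2)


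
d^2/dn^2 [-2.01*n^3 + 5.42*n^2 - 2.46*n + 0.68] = 10.84 - 12.06*n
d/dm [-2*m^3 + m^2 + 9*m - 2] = -6*m^2 + 2*m + 9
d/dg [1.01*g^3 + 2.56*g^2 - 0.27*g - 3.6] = 3.03*g^2 + 5.12*g - 0.27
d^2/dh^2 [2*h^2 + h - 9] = 4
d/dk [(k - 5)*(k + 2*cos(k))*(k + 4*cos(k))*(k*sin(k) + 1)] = (5 - k)*(k + 2*cos(k))*(k*sin(k) + 1)*(4*sin(k) - 1) + (5 - k)*(k + 4*cos(k))*(k*sin(k) + 1)*(2*sin(k) - 1) + (k - 5)*(k + 2*cos(k))*(k + 4*cos(k))*(k*cos(k) + sin(k)) + (k + 2*cos(k))*(k + 4*cos(k))*(k*sin(k) + 1)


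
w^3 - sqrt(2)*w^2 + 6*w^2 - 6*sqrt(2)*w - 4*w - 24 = (w + 6)*(w - 2*sqrt(2))*(w + sqrt(2))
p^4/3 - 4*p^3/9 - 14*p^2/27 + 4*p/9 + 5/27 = (p/3 + 1/3)*(p - 5/3)*(p - 1)*(p + 1/3)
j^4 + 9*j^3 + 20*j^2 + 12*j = j*(j + 1)*(j + 2)*(j + 6)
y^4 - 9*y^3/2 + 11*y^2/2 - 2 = (y - 2)^2*(y - 1)*(y + 1/2)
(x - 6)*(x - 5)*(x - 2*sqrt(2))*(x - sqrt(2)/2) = x^4 - 11*x^3 - 5*sqrt(2)*x^3/2 + 32*x^2 + 55*sqrt(2)*x^2/2 - 75*sqrt(2)*x - 22*x + 60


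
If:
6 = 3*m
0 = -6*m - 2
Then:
No Solution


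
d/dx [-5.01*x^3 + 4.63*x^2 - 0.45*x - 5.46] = -15.03*x^2 + 9.26*x - 0.45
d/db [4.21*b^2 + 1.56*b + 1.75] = 8.42*b + 1.56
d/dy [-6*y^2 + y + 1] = 1 - 12*y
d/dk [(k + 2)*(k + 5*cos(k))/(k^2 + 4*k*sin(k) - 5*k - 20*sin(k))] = (-(k + 2)*(k + 5*cos(k))*(4*k*cos(k) + 2*k + 4*sin(k) - 20*cos(k) - 5) + (k - (k + 2)*(5*sin(k) - 1) + 5*cos(k))*(k^2 + 4*k*sin(k) - 5*k - 20*sin(k)))/((k - 5)^2*(k + 4*sin(k))^2)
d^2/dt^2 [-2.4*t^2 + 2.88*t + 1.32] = -4.80000000000000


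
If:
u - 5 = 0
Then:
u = 5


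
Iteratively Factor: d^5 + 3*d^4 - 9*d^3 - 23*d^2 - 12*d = (d + 1)*(d^4 + 2*d^3 - 11*d^2 - 12*d) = (d + 1)^2*(d^3 + d^2 - 12*d) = (d - 3)*(d + 1)^2*(d^2 + 4*d) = d*(d - 3)*(d + 1)^2*(d + 4)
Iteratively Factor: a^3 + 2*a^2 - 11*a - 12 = (a - 3)*(a^2 + 5*a + 4) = (a - 3)*(a + 1)*(a + 4)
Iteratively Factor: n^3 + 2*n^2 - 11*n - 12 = (n + 4)*(n^2 - 2*n - 3) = (n - 3)*(n + 4)*(n + 1)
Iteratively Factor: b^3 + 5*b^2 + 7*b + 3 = (b + 1)*(b^2 + 4*b + 3) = (b + 1)*(b + 3)*(b + 1)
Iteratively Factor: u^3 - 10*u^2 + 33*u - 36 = (u - 3)*(u^2 - 7*u + 12) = (u - 3)^2*(u - 4)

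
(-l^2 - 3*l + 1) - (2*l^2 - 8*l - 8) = -3*l^2 + 5*l + 9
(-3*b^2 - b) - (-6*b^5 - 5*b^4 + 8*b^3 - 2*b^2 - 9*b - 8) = 6*b^5 + 5*b^4 - 8*b^3 - b^2 + 8*b + 8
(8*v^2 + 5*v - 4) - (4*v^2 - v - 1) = 4*v^2 + 6*v - 3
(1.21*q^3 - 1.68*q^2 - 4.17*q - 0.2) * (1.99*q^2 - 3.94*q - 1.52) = 2.4079*q^5 - 8.1106*q^4 - 3.5183*q^3 + 18.5854*q^2 + 7.1264*q + 0.304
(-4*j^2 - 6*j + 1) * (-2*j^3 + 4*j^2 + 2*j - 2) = 8*j^5 - 4*j^4 - 34*j^3 + 14*j - 2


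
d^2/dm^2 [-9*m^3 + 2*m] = -54*m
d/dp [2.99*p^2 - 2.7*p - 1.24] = 5.98*p - 2.7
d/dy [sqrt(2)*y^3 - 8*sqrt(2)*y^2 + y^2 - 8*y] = 3*sqrt(2)*y^2 - 16*sqrt(2)*y + 2*y - 8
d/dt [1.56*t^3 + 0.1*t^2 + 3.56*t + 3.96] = 4.68*t^2 + 0.2*t + 3.56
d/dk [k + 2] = 1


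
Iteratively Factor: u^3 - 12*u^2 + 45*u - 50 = (u - 2)*(u^2 - 10*u + 25) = (u - 5)*(u - 2)*(u - 5)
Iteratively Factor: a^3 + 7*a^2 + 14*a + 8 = (a + 1)*(a^2 + 6*a + 8) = (a + 1)*(a + 2)*(a + 4)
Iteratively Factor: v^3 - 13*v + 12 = (v - 3)*(v^2 + 3*v - 4) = (v - 3)*(v - 1)*(v + 4)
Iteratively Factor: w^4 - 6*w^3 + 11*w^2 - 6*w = (w - 3)*(w^3 - 3*w^2 + 2*w) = w*(w - 3)*(w^2 - 3*w + 2) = w*(w - 3)*(w - 2)*(w - 1)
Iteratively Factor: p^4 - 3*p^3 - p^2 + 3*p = (p - 1)*(p^3 - 2*p^2 - 3*p) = (p - 3)*(p - 1)*(p^2 + p) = p*(p - 3)*(p - 1)*(p + 1)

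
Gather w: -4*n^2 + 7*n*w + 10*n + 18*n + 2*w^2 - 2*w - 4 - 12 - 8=-4*n^2 + 28*n + 2*w^2 + w*(7*n - 2) - 24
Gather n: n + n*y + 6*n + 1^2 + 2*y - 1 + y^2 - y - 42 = n*(y + 7) + y^2 + y - 42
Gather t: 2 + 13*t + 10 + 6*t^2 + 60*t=6*t^2 + 73*t + 12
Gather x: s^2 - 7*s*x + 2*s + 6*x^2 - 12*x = s^2 + 2*s + 6*x^2 + x*(-7*s - 12)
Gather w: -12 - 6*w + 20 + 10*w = 4*w + 8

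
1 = 1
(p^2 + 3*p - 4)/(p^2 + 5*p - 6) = (p + 4)/(p + 6)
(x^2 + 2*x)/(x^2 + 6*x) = (x + 2)/(x + 6)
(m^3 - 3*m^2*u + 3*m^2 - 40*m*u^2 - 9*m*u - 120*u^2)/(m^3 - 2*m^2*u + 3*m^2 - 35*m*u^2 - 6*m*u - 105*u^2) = (-m + 8*u)/(-m + 7*u)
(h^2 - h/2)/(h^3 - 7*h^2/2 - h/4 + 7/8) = 4*h/(4*h^2 - 12*h - 7)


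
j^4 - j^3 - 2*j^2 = j^2*(j - 2)*(j + 1)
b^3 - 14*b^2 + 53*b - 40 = (b - 8)*(b - 5)*(b - 1)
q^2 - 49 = (q - 7)*(q + 7)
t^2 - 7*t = t*(t - 7)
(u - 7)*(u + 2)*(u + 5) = u^3 - 39*u - 70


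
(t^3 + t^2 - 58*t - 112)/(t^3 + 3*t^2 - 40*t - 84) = (t - 8)/(t - 6)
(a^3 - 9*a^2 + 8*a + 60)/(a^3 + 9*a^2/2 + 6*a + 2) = 2*(a^2 - 11*a + 30)/(2*a^2 + 5*a + 2)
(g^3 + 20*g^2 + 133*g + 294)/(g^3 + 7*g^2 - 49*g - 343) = (g + 6)/(g - 7)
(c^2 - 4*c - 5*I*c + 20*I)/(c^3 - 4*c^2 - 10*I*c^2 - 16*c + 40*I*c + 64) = (c - 5*I)/(c^2 - 10*I*c - 16)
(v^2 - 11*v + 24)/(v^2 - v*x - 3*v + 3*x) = (8 - v)/(-v + x)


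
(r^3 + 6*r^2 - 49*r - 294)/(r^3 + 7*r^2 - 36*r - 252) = (r - 7)/(r - 6)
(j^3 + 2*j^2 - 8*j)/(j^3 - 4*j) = (j + 4)/(j + 2)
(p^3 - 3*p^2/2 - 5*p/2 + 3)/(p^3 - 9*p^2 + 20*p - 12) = (p + 3/2)/(p - 6)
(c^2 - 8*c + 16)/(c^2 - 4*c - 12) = (-c^2 + 8*c - 16)/(-c^2 + 4*c + 12)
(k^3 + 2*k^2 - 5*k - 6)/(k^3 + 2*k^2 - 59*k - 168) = (k^2 - k - 2)/(k^2 - k - 56)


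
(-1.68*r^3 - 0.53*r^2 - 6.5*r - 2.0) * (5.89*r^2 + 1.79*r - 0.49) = -9.8952*r^5 - 6.1289*r^4 - 38.4105*r^3 - 23.1553*r^2 - 0.395*r + 0.98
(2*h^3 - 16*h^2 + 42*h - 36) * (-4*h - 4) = -8*h^4 + 56*h^3 - 104*h^2 - 24*h + 144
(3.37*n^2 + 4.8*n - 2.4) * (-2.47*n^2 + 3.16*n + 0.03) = -8.3239*n^4 - 1.2068*n^3 + 21.1971*n^2 - 7.44*n - 0.072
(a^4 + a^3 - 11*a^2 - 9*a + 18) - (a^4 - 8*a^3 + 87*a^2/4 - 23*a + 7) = 9*a^3 - 131*a^2/4 + 14*a + 11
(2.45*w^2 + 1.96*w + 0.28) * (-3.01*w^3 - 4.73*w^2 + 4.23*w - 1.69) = -7.3745*w^5 - 17.4881*w^4 + 0.2499*w^3 + 2.8259*w^2 - 2.128*w - 0.4732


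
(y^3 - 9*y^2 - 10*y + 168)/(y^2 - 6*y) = y - 3 - 28/y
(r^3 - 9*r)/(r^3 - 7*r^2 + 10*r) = (r^2 - 9)/(r^2 - 7*r + 10)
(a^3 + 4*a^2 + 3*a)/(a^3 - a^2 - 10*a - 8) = a*(a + 3)/(a^2 - 2*a - 8)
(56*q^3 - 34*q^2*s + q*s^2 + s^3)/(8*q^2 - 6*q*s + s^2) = 7*q + s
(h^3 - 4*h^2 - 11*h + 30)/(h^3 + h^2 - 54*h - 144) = (h^2 - 7*h + 10)/(h^2 - 2*h - 48)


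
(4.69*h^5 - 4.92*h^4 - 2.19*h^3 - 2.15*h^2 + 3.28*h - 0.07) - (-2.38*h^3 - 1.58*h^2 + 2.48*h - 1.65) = 4.69*h^5 - 4.92*h^4 + 0.19*h^3 - 0.57*h^2 + 0.8*h + 1.58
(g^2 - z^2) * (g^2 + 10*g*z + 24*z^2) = g^4 + 10*g^3*z + 23*g^2*z^2 - 10*g*z^3 - 24*z^4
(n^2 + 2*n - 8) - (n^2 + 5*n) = -3*n - 8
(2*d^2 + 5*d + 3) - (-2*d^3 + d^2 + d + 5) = 2*d^3 + d^2 + 4*d - 2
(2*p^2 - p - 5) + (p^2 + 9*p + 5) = 3*p^2 + 8*p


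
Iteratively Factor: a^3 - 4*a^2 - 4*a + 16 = (a + 2)*(a^2 - 6*a + 8) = (a - 4)*(a + 2)*(a - 2)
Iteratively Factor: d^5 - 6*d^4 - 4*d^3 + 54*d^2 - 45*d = (d - 1)*(d^4 - 5*d^3 - 9*d^2 + 45*d) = d*(d - 1)*(d^3 - 5*d^2 - 9*d + 45) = d*(d - 3)*(d - 1)*(d^2 - 2*d - 15) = d*(d - 5)*(d - 3)*(d - 1)*(d + 3)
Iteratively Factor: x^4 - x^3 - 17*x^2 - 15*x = (x + 3)*(x^3 - 4*x^2 - 5*x) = (x + 1)*(x + 3)*(x^2 - 5*x) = (x - 5)*(x + 1)*(x + 3)*(x)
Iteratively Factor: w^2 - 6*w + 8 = (w - 4)*(w - 2)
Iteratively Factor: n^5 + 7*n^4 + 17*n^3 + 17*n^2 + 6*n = (n + 1)*(n^4 + 6*n^3 + 11*n^2 + 6*n) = (n + 1)*(n + 3)*(n^3 + 3*n^2 + 2*n) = n*(n + 1)*(n + 3)*(n^2 + 3*n + 2) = n*(n + 1)*(n + 2)*(n + 3)*(n + 1)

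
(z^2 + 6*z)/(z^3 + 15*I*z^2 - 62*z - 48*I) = z*(z + 6)/(z^3 + 15*I*z^2 - 62*z - 48*I)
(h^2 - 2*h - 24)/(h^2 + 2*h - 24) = (h^2 - 2*h - 24)/(h^2 + 2*h - 24)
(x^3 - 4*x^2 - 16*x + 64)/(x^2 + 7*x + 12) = (x^2 - 8*x + 16)/(x + 3)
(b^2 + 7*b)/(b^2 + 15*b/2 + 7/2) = 2*b/(2*b + 1)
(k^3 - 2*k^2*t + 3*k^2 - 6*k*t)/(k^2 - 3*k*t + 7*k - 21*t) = k*(k^2 - 2*k*t + 3*k - 6*t)/(k^2 - 3*k*t + 7*k - 21*t)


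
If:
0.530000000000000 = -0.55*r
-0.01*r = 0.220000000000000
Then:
No Solution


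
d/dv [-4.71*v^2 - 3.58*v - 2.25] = -9.42*v - 3.58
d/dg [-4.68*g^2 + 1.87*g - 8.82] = 1.87 - 9.36*g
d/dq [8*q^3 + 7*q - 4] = 24*q^2 + 7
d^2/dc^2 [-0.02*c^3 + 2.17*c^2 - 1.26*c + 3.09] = 4.34 - 0.12*c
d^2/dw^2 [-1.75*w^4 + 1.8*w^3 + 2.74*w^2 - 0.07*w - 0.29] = -21.0*w^2 + 10.8*w + 5.48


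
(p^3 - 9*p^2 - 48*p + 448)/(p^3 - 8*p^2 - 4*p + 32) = (p^2 - p - 56)/(p^2 - 4)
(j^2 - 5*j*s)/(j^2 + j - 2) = j*(j - 5*s)/(j^2 + j - 2)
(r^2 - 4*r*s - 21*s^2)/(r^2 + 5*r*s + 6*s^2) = (r - 7*s)/(r + 2*s)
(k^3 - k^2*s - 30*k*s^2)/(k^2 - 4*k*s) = (k^2 - k*s - 30*s^2)/(k - 4*s)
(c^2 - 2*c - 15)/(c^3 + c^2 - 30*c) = (c + 3)/(c*(c + 6))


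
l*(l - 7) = l^2 - 7*l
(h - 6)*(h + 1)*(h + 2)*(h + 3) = h^4 - 25*h^2 - 60*h - 36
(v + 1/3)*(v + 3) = v^2 + 10*v/3 + 1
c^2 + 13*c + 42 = (c + 6)*(c + 7)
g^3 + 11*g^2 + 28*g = g*(g + 4)*(g + 7)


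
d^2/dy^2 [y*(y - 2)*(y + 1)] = 6*y - 2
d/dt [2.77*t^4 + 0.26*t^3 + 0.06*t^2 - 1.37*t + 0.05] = 11.08*t^3 + 0.78*t^2 + 0.12*t - 1.37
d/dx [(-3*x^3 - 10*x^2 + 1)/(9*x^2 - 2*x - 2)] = (-27*x^4 + 12*x^3 + 38*x^2 + 22*x + 2)/(81*x^4 - 36*x^3 - 32*x^2 + 8*x + 4)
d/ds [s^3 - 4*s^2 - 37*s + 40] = 3*s^2 - 8*s - 37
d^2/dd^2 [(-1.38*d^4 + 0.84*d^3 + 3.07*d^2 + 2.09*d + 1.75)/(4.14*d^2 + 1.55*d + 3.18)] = (-47.305296*d^6 - 53.13276*d^5 - 128.900556*d^4 - 94.670508*d^3 - 205.156368*d^2 - 46.746612*d + 3.817466)/(70.957944*d^6 + 79.69914*d^5 + 193.350834*d^4 + 126.160235*d^3 + 148.515858*d^2 + 47.02266*d + 32.157432)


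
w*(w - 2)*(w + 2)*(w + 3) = w^4 + 3*w^3 - 4*w^2 - 12*w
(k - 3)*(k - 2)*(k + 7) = k^3 + 2*k^2 - 29*k + 42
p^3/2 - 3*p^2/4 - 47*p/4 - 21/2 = (p/2 + 1/2)*(p - 6)*(p + 7/2)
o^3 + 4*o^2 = o^2*(o + 4)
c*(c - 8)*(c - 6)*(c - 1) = c^4 - 15*c^3 + 62*c^2 - 48*c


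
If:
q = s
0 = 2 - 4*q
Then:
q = 1/2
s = 1/2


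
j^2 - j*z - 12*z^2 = (j - 4*z)*(j + 3*z)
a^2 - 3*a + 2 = (a - 2)*(a - 1)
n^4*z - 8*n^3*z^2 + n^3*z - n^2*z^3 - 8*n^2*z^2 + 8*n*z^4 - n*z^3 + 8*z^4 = (n - 8*z)*(n - z)*(n + z)*(n*z + z)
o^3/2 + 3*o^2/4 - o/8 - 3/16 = (o/2 + 1/4)*(o - 1/2)*(o + 3/2)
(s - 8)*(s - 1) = s^2 - 9*s + 8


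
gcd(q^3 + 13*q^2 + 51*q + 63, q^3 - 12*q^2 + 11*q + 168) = q + 3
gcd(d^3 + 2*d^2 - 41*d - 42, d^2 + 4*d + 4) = 1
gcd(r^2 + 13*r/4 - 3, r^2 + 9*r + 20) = r + 4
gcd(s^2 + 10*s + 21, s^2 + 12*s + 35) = s + 7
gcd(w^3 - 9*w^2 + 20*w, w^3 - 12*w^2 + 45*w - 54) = 1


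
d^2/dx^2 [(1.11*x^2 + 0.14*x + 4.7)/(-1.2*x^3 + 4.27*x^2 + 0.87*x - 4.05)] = (-3.1968*x^6 - 1.20960000000002*x^5 - 83.86488*x^4 + 463.698746*x^3 - 591.73689*x^2 + 17.76528*x - 207.07389)/(1.728*x^9 - 18.4464*x^8 + 61.88004*x^7 - 33.611203*x^6 - 169.376229*x^5 + 186.464646*x^4 + 148.662567*x^3 - 200.91969*x^2 - 42.810525*x + 66.430125)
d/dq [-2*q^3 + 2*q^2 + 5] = 2*q*(2 - 3*q)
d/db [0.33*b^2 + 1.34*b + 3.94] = 0.66*b + 1.34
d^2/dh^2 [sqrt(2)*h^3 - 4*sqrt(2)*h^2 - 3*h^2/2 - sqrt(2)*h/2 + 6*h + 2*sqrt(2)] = 6*sqrt(2)*h - 8*sqrt(2) - 3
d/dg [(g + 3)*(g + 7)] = 2*g + 10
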